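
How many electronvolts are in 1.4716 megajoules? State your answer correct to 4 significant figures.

9.185e+24 eV

1 megajoule = 6.24151e+24 eV.
Then 1.4716 × 6.24151e+24 ≈ 9.185e+24 eV.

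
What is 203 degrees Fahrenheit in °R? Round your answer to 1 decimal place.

662.7 °R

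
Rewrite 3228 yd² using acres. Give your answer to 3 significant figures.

1 square yard = 0.000206612 acre.
Thus 3228 × 0.000206612 ≈ 0.667 acre.

0.667 acres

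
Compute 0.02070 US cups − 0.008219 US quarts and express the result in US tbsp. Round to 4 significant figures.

-0.1948 US tbsp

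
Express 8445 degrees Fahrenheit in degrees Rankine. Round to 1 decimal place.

°R = °F + 459.67.
Applying the formula gives 8904.7 °R.

8904.7 °R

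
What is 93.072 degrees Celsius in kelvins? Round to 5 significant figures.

366.22 K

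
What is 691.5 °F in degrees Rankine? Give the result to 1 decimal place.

1151.2 °R

°R = °F + 459.67.
Applying the formula gives 1151.2 °R.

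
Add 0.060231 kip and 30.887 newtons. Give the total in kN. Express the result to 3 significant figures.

0.299 kilonewtons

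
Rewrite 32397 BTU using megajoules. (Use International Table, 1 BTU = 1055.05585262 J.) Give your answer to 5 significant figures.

34.181 MJ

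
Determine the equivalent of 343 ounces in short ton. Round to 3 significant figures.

1 ounce = 3.12500e-5 short ton.
Then 343 × 3.12500e-5 ≈ 0.0107 short ton.

0.0107 short tons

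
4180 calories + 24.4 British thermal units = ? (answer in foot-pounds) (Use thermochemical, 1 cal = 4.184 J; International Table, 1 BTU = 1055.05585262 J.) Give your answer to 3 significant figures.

4180 cal = 12899.3 ft·lbf and 24.4 BTU = 18987.3 ft·lbf.
12899.3 + 18987.3 ≈ 31900 ft·lbf.

31900 ft·lbf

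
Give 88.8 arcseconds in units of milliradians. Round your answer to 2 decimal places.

0.43 milliradians

1 arcsecond = 0.00484814 milliradians.
88.8 × 0.00484814 ≈ 0.43 mrad.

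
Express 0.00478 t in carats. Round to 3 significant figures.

23900 carats

1 t = 5.00000 × 10^6 ct.
So 0.00478 × 5.00000 × 10^6 ≈ 23900 ct.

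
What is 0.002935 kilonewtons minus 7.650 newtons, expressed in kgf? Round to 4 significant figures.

-0.4808 kgf

0.002935 kN = 0.299287 kgf and 7.650 N = 0.780083 kgf.
0.299287 − 0.780083 ≈ -0.4808 kgf.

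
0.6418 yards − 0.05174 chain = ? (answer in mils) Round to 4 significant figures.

0.6418 yd = 23104.8 mil and 0.05174 chain = 40978.1 mil.
23104.8 − 40978.1 ≈ -17870 mil.

-17870 mil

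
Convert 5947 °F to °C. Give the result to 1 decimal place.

°F = °C × 9/5 + 32.
Applying the formula gives 3286.1 °C.

3286.1 °C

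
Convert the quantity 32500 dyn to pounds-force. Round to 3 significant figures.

1 dyne = 2.24809 × 10^-6 pounds-force.
Thus 32500 × 2.24809 × 10^-6 ≈ 0.0731 lbf.

0.0731 lbf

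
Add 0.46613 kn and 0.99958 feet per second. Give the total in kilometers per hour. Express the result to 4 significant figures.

1.960 kilometers per hour

0.46613 kn = 0.863273 km/h and 0.99958 ft/s = 1.09682 km/h.
0.863273 + 1.09682 ≈ 1.960 km/h.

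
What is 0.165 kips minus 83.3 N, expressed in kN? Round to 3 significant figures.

0.165 kip = 0.733957 kN and 83.3 N = 0.0833000 kN.
0.733957 − 0.0833000 ≈ 0.651 kN.

0.651 kilonewtons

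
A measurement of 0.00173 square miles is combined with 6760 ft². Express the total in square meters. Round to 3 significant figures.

0.00173 mi² = 4480.68 m² and 6760 ft² = 628.025 m².
4480.68 + 628.025 ≈ 5110 m².

5110 square meters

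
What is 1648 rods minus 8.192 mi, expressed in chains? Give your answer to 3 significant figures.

-243 chain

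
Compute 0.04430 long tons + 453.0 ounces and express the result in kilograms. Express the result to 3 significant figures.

57.9 kg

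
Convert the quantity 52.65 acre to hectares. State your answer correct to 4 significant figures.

1 acre = 0.404686 hectares.
Then 52.65 × 0.404686 ≈ 21.31 ha.

21.31 hectares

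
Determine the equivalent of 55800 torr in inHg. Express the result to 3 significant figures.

2200 inHg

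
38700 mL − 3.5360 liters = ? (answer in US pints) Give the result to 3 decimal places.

38700 mL = 81.7877 US pt and 3.5360 L = 7.47290 US pt.
81.7877 − 7.47290 ≈ 74.315 US pt.

74.315 US pints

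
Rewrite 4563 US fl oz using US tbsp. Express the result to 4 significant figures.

9126 US tablespoons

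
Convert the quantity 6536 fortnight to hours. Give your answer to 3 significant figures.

1 fortnight = 336.000 h.
Thus 6536 × 336.000 ≈ 2.20e+6 h.

2.20e+6 h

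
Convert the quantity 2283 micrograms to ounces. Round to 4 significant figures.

1 μg = 3.52740e-8 oz.
Thus 2283 × 3.52740e-8 ≈ 8.053e-5 oz.

8.053e-5 ounces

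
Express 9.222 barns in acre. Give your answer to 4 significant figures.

1 barn = 2.47105e-32 acres.
Then 9.222 × 2.47105e-32 ≈ 2.279e-31 acre.

2.279e-31 acres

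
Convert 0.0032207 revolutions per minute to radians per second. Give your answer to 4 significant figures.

0.0003373 rad/s

1 rpm = 0.104720 radians per second.
Then 0.0032207 × 0.104720 ≈ 0.0003373 rad/s.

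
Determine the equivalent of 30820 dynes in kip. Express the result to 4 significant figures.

1 dyn = 2.24809 × 10^-9 kip.
Then 30820 × 2.24809 × 10^-9 ≈ 6.929 × 10^-5 kip.

6.929 × 10^-5 kip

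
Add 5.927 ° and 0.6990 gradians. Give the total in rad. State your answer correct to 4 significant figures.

0.1144 radians

5.927 ° = 0.103446 rad and 0.6990 grad = 0.0109799 rad.
0.103446 + 0.0109799 ≈ 0.1144 rad.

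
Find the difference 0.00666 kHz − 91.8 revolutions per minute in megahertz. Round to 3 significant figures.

5.13e-6 MHz

0.00666 kHz = 6.66000e-6 MHz and 91.8 rpm = 1.53000e-6 MHz.
6.66000e-6 − 1.53000e-6 ≈ 5.13e-6 MHz.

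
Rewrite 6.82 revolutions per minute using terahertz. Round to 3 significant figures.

1.14 × 10^-13 THz

1 rpm = 1.66667 × 10^-14 THz.
Then 6.82 × 1.66667 × 10^-14 ≈ 1.14 × 10^-13 THz.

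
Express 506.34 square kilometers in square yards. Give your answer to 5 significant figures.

6.0558e+8 square yards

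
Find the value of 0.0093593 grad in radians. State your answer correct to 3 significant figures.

0.000147 rad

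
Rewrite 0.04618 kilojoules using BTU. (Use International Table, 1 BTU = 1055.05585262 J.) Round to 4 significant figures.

0.04377 BTU

1 kilojoule = 0.947817 BTU.
So 0.04618 × 0.947817 ≈ 0.04377 BTU.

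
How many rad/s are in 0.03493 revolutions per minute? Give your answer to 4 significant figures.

1 rpm = 0.104720 radians per second.
Then 0.03493 × 0.104720 ≈ 0.003658 rad/s.

0.003658 rad/s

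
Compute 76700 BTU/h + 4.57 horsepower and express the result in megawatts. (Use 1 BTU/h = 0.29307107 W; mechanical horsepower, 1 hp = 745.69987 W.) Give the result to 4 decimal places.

76700 BTU/h = 0.0224786 MW and 4.57 hp = 0.00340785 MW.
0.0224786 + 0.00340785 ≈ 0.0259 MW.

0.0259 megawatts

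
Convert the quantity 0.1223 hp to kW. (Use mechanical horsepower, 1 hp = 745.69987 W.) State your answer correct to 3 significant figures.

1 horsepower = 0.745700 kW.
Thus 0.1223 × 0.745700 ≈ 0.0912 kW.

0.0912 kW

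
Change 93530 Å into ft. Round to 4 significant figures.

3.069e-5 feet

1 Å = 3.28084e-10 ft.
So 93530 × 3.28084e-10 ≈ 3.069e-5 ft.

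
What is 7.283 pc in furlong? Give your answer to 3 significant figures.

1 pc = 1.53388e+14 furlong.
7.283 × 1.53388e+14 ≈ 1.12e+15 furlong.

1.12e+15 furlong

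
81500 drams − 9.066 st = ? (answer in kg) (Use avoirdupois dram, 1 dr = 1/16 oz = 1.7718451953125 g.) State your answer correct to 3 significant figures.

86.8 kilograms

81500 dr = 144.405 kg and 9.066 st = 57.5718 kg.
144.405 − 57.5718 ≈ 86.8 kg.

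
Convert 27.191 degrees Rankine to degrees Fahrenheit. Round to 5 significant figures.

°R = °F + 459.67.
Applying the formula gives -432.48 °F.

-432.48 °F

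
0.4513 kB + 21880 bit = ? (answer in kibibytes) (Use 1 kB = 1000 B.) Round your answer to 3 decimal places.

3.112 KiB

0.4513 kB = 0.440723 KiB and 21880 bit = 2.67090 KiB.
0.440723 + 2.67090 ≈ 3.112 KiB.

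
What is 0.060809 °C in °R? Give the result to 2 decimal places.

°R = (°C + 273.15) × 9/5.
Applying the formula gives 491.78 °R.

491.78 degrees Rankine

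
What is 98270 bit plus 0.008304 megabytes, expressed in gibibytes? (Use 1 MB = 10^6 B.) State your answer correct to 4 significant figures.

1.917 × 10^-5 gibibytes

98270 bit = 1.14401 × 10^-5 GiB and 0.008304 MB = 7.73370 × 10^-6 GiB.
1.14401 × 10^-5 + 7.73370 × 10^-6 ≈ 1.917 × 10^-5 GiB.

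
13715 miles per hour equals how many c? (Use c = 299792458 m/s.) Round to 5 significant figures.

1 mph = 1.49116 × 10^-9 c.
So 13715 × 1.49116 × 10^-9 ≈ 2.0451 × 10^-5 c.

2.0451 × 10^-5 c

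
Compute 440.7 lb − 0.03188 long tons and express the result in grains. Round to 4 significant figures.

440.7 lb = 3.08490e+6 gr and 0.03188 long ton = 499878 gr.
3.08490e+6 − 499878 ≈ 2.585e+6 gr.

2.585e+6 gr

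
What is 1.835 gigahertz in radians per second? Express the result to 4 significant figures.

1.153 × 10^10 rad/s

1 GHz = 6.28319 × 10^9 radians per second.
Thus 1.835 × 6.28319 × 10^9 ≈ 1.153 × 10^10 rad/s.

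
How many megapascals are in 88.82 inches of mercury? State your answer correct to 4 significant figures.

0.3008 MPa

1 inHg = 0.00338639 megapascals.
Thus 88.82 × 0.00338639 ≈ 0.3008 MPa.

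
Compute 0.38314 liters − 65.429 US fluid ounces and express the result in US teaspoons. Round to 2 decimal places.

0.38314 L = 77.7330 US tsp and 65.429 US fl oz = 392.574 US tsp.
77.7330 − 392.574 ≈ -314.84 US tsp.

-314.84 US tsp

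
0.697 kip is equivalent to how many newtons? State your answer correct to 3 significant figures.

1 kip = 4448.22 N.
Thus 0.697 × 4448.22 ≈ 3100 N.

3100 N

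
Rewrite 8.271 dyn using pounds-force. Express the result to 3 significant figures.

1.86e-5 lbf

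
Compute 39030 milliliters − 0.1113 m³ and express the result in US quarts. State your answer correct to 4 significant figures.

39030 mL = 41.2425 US qt and 0.1113 m³ = 117.609 US qt.
41.2425 − 117.609 ≈ -76.37 US qt.

-76.37 US qt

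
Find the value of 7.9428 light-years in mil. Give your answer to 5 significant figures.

2.9585 × 10^21 mils

1 light-year = 3.72470 × 10^20 mil.
Then 7.9428 × 3.72470 × 10^20 ≈ 2.9585 × 10^21 mil.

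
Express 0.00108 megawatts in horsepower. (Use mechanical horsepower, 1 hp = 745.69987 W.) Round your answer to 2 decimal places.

1.45 hp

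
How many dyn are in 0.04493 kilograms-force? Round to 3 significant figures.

44100 dyn

1 kilogram-force = 980665 dyn.
So 0.04493 × 980665 ≈ 44100 dyn.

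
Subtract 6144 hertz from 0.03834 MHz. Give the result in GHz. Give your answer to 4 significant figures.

3.220 × 10^-5 GHz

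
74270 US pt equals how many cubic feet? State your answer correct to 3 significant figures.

1 US pint = 0.0167101 ft³.
Then 74270 × 0.0167101 ≈ 1240 ft³.

1240 ft³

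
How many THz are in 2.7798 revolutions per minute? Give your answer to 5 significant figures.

4.6330 × 10^-14 THz

1 rpm = 1.66667 × 10^-14 THz.
So 2.7798 × 1.66667 × 10^-14 ≈ 4.6330 × 10^-14 THz.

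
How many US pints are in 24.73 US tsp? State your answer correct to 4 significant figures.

0.2576 US pt

1 US teaspoon = 0.0104167 US pints.
Thus 24.73 × 0.0104167 ≈ 0.2576 US pt.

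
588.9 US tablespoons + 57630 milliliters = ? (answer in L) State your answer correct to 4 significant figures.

66.34 liters

588.9 US tbsp = 8.70793 L and 57630 mL = 57.6300 L.
8.70793 + 57.6300 ≈ 66.34 L.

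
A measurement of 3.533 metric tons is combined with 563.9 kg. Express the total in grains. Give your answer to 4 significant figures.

6.322e+7 gr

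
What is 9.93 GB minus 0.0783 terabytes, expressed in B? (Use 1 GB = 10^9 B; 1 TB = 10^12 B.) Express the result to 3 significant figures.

9.93 GB = 9.93000e+9 B and 0.0783 TB = 7.83000e+10 B.
9.93000e+9 − 7.83000e+10 ≈ -6.84e+10 B.

-6.84e+10 B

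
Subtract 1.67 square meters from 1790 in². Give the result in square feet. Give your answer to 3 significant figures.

1790 in² = 12.4306 ft² and 1.67 m² = 17.9757 ft².
12.4306 − 17.9757 ≈ -5.55 ft².

-5.55 square feet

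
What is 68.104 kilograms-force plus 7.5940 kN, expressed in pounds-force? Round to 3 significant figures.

1860 lbf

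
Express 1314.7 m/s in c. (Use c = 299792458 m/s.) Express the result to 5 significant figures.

1 meter per second = 3.33564e-9 c.
1314.7 × 3.33564e-9 ≈ 4.3854e-6 c.

4.3854e-6 times the speed of light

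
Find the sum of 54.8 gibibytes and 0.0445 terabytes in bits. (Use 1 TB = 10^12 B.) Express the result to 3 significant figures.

54.8 GiB = 4.70728 × 10^11 bit and 0.0445 TB = 3.56000 × 10^11 bit.
4.70728 × 10^11 + 3.56000 × 10^11 ≈ 8.27 × 10^11 bit.

8.27 × 10^11 bits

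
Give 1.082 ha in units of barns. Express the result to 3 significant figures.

1 ha = 1.00000 × 10^32 barn.
Thus 1.082 × 1.00000 × 10^32 ≈ 1.08 × 10^32 barn.

1.08 × 10^32 barn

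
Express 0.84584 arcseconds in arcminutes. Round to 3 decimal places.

1 arcsec = 0.0166667 arcminutes.
0.84584 × 0.0166667 ≈ 0.014 arcmin.

0.014 arcmin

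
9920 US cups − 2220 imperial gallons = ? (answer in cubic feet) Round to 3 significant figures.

9920 US cup = 82.8819 ft³ and 2220 imp gal = 356.407 ft³.
82.8819 − 356.407 ≈ -274 ft³.

-274 ft³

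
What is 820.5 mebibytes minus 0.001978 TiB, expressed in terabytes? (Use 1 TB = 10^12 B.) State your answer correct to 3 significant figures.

-0.00131 TB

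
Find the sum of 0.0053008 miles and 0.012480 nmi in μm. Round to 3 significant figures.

0.0053008 mi = 8.53081e+6 μm and 0.012480 nmi = 2.31130e+7 μm.
8.53081e+6 + 2.31130e+7 ≈ 3.16e+7 μm.

3.16e+7 μm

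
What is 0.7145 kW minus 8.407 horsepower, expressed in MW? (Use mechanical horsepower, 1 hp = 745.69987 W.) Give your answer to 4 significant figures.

-0.005555 megawatts

0.7145 kW = 0.000714500 MW and 8.407 hp = 0.00626910 MW.
0.000714500 − 0.00626910 ≈ -0.005555 MW.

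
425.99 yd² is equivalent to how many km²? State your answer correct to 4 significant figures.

0.0003562 square kilometers

1 yd² = 8.36127 × 10^-7 square kilometers.
Then 425.99 × 8.36127 × 10^-7 ≈ 0.0003562 km².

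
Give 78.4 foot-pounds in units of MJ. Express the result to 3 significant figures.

0.000106 MJ

1 ft·lbf = 1.35582e-6 MJ.
So 78.4 × 1.35582e-6 ≈ 0.000106 MJ.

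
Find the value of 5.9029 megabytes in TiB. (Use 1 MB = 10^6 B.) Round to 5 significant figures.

5.3687e-6 TiB

1 MB = 9.09495e-7 tebibytes.
5.9029 × 9.09495e-7 ≈ 5.3687e-6 TiB.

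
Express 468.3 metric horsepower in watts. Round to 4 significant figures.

344400 W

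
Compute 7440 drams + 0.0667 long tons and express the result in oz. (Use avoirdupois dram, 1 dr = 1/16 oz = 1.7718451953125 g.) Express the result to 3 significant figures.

7440 dr = 465.000 oz and 0.0667 long ton = 2390.53 oz.
465.000 + 2390.53 ≈ 2860 oz.

2860 ounces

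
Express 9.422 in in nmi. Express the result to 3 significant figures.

0.000129 nautical miles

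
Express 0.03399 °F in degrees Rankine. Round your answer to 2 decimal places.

459.70 °R

°R = °F + 459.67.
Applying the formula gives 459.70 °R.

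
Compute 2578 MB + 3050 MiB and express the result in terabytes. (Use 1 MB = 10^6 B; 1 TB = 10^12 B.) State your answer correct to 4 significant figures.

0.005776 terabytes

2578 MB = 0.00257800 TB and 3050 MiB = 0.00319816 TB.
0.00257800 + 0.00319816 ≈ 0.005776 TB.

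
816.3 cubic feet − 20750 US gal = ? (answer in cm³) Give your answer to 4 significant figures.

816.3 ft³ = 2.31150 × 10^7 cm³ and 20750 US gal = 7.85473 × 10^7 cm³.
2.31150 × 10^7 − 7.85473 × 10^7 ≈ -5.543 × 10^7 cm³.

-5.543 × 10^7 cubic centimeters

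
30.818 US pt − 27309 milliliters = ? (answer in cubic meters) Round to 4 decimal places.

30.818 US pt = 0.0145824 m³ and 27309 mL = 0.0273090 m³.
0.0145824 − 0.0273090 ≈ -0.0127 m³.

-0.0127 cubic meters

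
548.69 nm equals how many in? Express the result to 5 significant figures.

2.1602 × 10^-5 inches

1 nm = 3.93701 × 10^-8 in.
Thus 548.69 × 3.93701 × 10^-8 ≈ 2.1602 × 10^-5 in.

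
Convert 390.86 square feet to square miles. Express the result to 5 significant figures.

1 ft² = 3.58701e-8 square miles.
390.86 × 3.58701e-8 ≈ 1.4020e-5 mi².

1.4020e-5 square miles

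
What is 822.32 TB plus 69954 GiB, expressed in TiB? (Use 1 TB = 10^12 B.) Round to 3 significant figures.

822.32 TB = 747.896 TiB and 69954 GiB = 68.3145 TiB.
747.896 + 68.3145 ≈ 816 TiB.

816 TiB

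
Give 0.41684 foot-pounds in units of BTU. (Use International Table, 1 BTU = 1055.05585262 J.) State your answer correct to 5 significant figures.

1 ft·lbf = 0.00128507 British thermal units.
So 0.41684 × 0.00128507 ≈ 0.00053567 BTU.

0.00053567 BTU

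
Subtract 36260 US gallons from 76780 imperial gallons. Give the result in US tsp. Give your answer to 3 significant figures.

76780 imp gal = 7.08165e+7 US tsp and 36260 US gal = 2.78477e+7 US tsp.
7.08165e+7 − 2.78477e+7 ≈ 4.30e+7 US tsp.

4.30e+7 US tsp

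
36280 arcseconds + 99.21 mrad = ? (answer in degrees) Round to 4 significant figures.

15.76 °

36280 arcsec = 10.0778 ° and 99.21 mrad = 5.68431 °.
10.0778 + 5.68431 ≈ 15.76 °.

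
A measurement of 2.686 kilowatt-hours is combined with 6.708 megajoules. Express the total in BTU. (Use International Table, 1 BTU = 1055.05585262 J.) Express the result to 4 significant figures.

2.686 kWh = 9165.01 BTU and 6.708 MJ = 6357.96 BTU.
9165.01 + 6357.96 ≈ 15520 BTU.

15520 BTU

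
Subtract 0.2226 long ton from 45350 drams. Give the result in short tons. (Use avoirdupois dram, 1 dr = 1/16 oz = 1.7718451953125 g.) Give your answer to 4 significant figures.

45350 dr = 0.0885742 short ton and 0.2226 long ton = 0.249312 short ton.
0.0885742 − 0.249312 ≈ -0.1607 short ton.

-0.1607 short ton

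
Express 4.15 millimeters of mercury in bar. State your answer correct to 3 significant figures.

0.00553 bar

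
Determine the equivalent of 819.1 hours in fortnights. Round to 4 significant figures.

1 h = 0.00297619 fortnights.
Thus 819.1 × 0.00297619 ≈ 2.438 fortnight.

2.438 fortnight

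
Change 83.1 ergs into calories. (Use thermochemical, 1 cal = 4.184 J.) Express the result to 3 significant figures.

1 erg = 2.39006 × 10^-8 cal.
83.1 × 2.39006 × 10^-8 ≈ 1.99 × 10^-6 cal.

1.99 × 10^-6 cal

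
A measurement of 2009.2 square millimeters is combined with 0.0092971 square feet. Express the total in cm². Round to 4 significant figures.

2009.2 mm² = 20.0920 cm² and 0.0092971 ft² = 8.63729 cm².
20.0920 + 8.63729 ≈ 28.73 cm².

28.73 cm²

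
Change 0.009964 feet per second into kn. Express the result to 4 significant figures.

0.005904 kn

1 ft/s = 0.592484 kn.
Thus 0.009964 × 0.592484 ≈ 0.005904 kn.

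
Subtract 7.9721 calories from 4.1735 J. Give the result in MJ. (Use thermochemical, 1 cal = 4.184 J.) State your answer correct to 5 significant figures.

-2.9182e-5 MJ

4.1735 J = 4.17350e-6 MJ and 7.9721 cal = 3.33553e-5 MJ.
4.17350e-6 − 3.33553e-5 ≈ -2.9182e-5 MJ.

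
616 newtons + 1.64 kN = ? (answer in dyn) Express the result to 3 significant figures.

2.26e+8 dyn

616 N = 6.16000e+7 dyn and 1.64 kN = 1.64000e+8 dyn.
6.16000e+7 + 1.64000e+8 ≈ 2.26e+8 dyn.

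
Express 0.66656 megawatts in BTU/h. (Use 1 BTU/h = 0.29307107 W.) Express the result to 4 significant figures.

1 megawatt = 3.41214e+6 BTU/h.
So 0.66656 × 3.41214e+6 ≈ 2.274e+6 BTU/h.

2.274e+6 BTU/h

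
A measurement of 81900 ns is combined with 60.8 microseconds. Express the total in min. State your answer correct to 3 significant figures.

2.38 × 10^-6 minutes

81900 ns = 1.36500 × 10^-6 min and 60.8 μs = 1.01333 × 10^-6 min.
1.36500 × 10^-6 + 1.01333 × 10^-6 ≈ 2.38 × 10^-6 min.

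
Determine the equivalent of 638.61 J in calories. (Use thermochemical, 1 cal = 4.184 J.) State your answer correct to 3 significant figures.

1 J = 0.239006 cal.
638.61 × 0.239006 ≈ 153 cal.

153 cal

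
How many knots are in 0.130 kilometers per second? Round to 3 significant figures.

253 kn

1 km/s = 1943.84 knots.
0.130 × 1943.84 ≈ 253 kn.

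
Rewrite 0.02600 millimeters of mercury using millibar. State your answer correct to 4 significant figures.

1 mmHg = 1.33322 mbar.
Thus 0.02600 × 1.33322 ≈ 0.03466 mbar.

0.03466 millibar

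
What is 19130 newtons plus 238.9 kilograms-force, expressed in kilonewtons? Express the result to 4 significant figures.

21.47 kN

19130 N = 19.1300 kN and 238.9 kgf = 2.34281 kN.
19.1300 + 2.34281 ≈ 21.47 kN.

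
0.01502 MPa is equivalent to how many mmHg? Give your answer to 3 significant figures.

113 mmHg

1 megapascal = 7500.62 millimeters of mercury.
0.01502 × 7500.62 ≈ 113 mmHg.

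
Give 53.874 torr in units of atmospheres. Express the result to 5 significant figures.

1 torr = 0.00131579 atm.
So 53.874 × 0.00131579 ≈ 0.070887 atm.

0.070887 atm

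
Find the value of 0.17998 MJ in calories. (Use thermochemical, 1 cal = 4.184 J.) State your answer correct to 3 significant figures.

1 megajoule = 239006 calories.
Then 0.17998 × 239006 ≈ 43000 cal.

43000 cal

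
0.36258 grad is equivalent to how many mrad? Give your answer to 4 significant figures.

1 gradian = 15.7080 milliradians.
Thus 0.36258 × 15.7080 ≈ 5.695 mrad.

5.695 milliradians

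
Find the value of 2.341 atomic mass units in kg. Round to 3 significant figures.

3.89 × 10^-27 kilograms

1 atomic mass unit = 1.66054 × 10^-27 kilograms.
2.341 × 1.66054 × 10^-27 ≈ 3.89 × 10^-27 kg.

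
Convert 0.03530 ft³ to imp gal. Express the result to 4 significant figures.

0.2199 imperial gallons

1 ft³ = 6.22884 imp gal.
Then 0.03530 × 6.22884 ≈ 0.2199 imp gal.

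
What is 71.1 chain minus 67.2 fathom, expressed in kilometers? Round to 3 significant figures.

71.1 chain = 1.43030 km and 67.2 fathom = 0.122895 km.
1.43030 − 0.122895 ≈ 1.31 km.

1.31 kilometers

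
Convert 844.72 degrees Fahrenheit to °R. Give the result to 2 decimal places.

1304.39 degrees Rankine

°R = °F + 459.67.
Applying the formula gives 1304.39 °R.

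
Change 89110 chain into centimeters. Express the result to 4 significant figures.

1.793e+8 cm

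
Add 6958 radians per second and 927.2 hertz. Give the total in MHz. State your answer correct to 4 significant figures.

6958 rad/s = 0.00110740 MHz and 927.2 Hz = 0.000927200 MHz.
0.00110740 + 0.000927200 ≈ 0.002035 MHz.

0.002035 megahertz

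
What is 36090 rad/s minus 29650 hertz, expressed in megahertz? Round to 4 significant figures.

-0.02391 megahertz

36090 rad/s = 0.00574390 MHz and 29650 Hz = 0.0296500 MHz.
0.00574390 − 0.0296500 ≈ -0.02391 MHz.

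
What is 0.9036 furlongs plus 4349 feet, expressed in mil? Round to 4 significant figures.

5.934 × 10^7 mils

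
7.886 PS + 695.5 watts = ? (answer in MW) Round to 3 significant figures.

0.00650 megawatts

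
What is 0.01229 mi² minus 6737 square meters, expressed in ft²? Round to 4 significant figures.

0.01229 mi² = 342626 ft² and 6737 m² = 72516.5 ft².
342626 − 72516.5 ≈ 270100 ft².

270100 ft²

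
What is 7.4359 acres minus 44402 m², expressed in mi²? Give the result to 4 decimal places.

7.4359 acre = 0.0116186 mi² and 44402 m² = 0.0171437 mi².
0.0116186 − 0.0171437 ≈ -0.0055 mi².

-0.0055 square miles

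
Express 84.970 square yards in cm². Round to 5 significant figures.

1 yd² = 8361.27 cm².
Then 84.970 × 8361.27 ≈ 710460 cm².

710460 square centimeters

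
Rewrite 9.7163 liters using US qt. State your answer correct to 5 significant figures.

10.267 US qt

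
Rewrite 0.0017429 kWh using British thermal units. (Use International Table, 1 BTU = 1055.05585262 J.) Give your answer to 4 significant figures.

5.947 BTU

1 kWh = 3412.14 BTU.
0.0017429 × 3412.14 ≈ 5.947 BTU.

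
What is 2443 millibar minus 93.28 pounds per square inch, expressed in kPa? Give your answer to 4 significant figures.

2443 mbar = 244.300 kPa and 93.28 psi = 643.143 kPa.
244.300 − 643.143 ≈ -398.8 kPa.

-398.8 kPa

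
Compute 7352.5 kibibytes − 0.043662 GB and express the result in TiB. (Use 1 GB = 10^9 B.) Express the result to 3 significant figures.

7352.5 KiB = 6.84755e-6 TiB and 0.043662 GB = 3.97104e-5 TiB.
6.84755e-6 − 3.97104e-5 ≈ -3.29e-5 TiB.

-3.29e-5 TiB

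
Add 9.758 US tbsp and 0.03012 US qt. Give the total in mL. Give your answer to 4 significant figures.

172.8 milliliters

9.758 US tbsp = 144.289 mL and 0.03012 US qt = 28.5042 mL.
144.289 + 28.5042 ≈ 172.8 mL.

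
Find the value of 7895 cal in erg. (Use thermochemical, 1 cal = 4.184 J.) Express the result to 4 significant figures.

1 calorie = 4.18400e+7 erg.
Thus 7895 × 4.18400e+7 ≈ 3.303e+11 erg.

3.303e+11 ergs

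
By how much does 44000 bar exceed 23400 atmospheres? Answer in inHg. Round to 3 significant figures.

44000 bar = 1.29932 × 10^6 inHg and 23400 atm = 700157 inHg.
1.29932 × 10^6 − 700157 ≈ 599000 inHg.

599000 inHg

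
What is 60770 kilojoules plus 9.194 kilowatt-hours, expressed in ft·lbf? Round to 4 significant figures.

6.923e+7 ft·lbf

60770 kJ = 4.48217e+7 ft·lbf and 9.194 kWh = 2.44121e+7 ft·lbf.
4.48217e+7 + 2.44121e+7 ≈ 6.923e+7 ft·lbf.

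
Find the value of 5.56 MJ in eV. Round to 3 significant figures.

1 MJ = 6.24151 × 10^24 electronvolts.
Then 5.56 × 6.24151 × 10^24 ≈ 3.47 × 10^25 eV.

3.47 × 10^25 eV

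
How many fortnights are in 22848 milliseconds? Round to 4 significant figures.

1 ms = 8.26720 × 10^-10 fortnight.
So 22848 × 8.26720 × 10^-10 ≈ 1.889 × 10^-5 fortnight.

1.889 × 10^-5 fortnight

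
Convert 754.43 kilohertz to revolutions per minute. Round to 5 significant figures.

1 kHz = 60000.0 rpm.
Thus 754.43 × 60000.0 ≈ 4.5266e+7 rpm.

4.5266e+7 revolutions per minute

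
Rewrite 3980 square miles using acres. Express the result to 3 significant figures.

1 mi² = 640.000 acres.
So 3980 × 640.000 ≈ 2.55e+6 acre.

2.55e+6 acre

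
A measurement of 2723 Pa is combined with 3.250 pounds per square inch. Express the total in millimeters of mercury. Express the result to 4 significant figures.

188.5 mmHg

2723 Pa = 20.4242 mmHg and 3.250 psi = 168.074 mmHg.
20.4242 + 168.074 ≈ 188.5 mmHg.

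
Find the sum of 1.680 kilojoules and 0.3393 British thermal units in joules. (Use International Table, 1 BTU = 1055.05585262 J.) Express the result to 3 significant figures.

2040 joules

1.680 kJ = 1680.00 J and 0.3393 BTU = 357.980 J.
1680.00 + 357.980 ≈ 2040 J.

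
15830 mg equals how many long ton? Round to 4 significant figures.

1 mg = 9.84207 × 10^-10 long ton.
So 15830 × 9.84207 × 10^-10 ≈ 1.558 × 10^-5 long ton.

1.558 × 10^-5 long tons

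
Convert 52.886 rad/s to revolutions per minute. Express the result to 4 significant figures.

1 rad/s = 9.54930 revolutions per minute.
Thus 52.886 × 9.54930 ≈ 505.0 rpm.

505.0 rpm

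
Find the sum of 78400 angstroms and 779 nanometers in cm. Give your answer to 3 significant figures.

78400 Å = 0.000784000 cm and 779 nm = 7.79000 × 10^-5 cm.
0.000784000 + 7.79000 × 10^-5 ≈ 0.000862 cm.

0.000862 cm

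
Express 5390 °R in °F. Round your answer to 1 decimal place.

°R = °F + 459.67.
Applying the formula gives 4930.3 °F.

4930.3 degrees Fahrenheit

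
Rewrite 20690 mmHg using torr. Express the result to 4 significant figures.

1 mmHg = 1.00000 torr.
Thus 20690 × 1.00000 ≈ 20690 torr.

20690 torr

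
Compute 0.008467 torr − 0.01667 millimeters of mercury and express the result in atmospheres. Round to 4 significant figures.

0.008467 torr = 1.11408e-5 atm and 0.01667 mmHg = 2.19342e-5 atm.
1.11408e-5 − 2.19342e-5 ≈ -1.079e-5 atm.

-1.079e-5 atm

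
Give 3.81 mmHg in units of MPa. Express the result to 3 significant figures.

1 millimeter of mercury = 0.000133322 MPa.
Thus 3.81 × 0.000133322 ≈ 0.000508 MPa.

0.000508 megapascals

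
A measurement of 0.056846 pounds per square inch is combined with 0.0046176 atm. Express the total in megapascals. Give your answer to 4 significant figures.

0.0008598 MPa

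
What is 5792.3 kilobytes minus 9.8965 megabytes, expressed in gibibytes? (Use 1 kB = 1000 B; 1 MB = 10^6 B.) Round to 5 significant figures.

5792.3 kB = 0.00539450 GiB and 9.8965 MB = 0.00921683 GiB.
0.00539450 − 0.00921683 ≈ -0.0038223 GiB.

-0.0038223 GiB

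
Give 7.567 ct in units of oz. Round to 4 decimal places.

0.0534 ounces

1 carat = 0.00705479 ounces.
7.567 × 0.00705479 ≈ 0.0534 oz.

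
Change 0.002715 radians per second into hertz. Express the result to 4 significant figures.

1 rad/s = 0.159155 Hz.
0.002715 × 0.159155 ≈ 0.0004321 Hz.

0.0004321 Hz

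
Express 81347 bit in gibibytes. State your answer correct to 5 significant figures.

1 bit = 1.16415e-10 gibibytes.
Then 81347 × 1.16415e-10 ≈ 9.4700e-6 GiB.

9.4700e-6 gibibytes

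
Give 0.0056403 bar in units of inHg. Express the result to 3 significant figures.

0.167 inches of mercury

1 bar = 29.5300 inHg.
So 0.0056403 × 29.5300 ≈ 0.167 inHg.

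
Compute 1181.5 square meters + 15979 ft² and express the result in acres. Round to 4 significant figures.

1181.5 m² = 0.291955 acre and 15979 ft² = 0.366827 acre.
0.291955 + 0.366827 ≈ 0.6588 acre.

0.6588 acre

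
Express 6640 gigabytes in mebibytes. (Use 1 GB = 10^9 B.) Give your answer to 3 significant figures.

6.33e+6 mebibytes

1 gigabyte = 953.674 MiB.
So 6640 × 953.674 ≈ 6.33e+6 MiB.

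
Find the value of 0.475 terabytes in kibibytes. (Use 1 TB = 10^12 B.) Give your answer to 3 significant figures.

1 TB = 9.765625 × 10^8 KiB.
So 0.475 × 9.765625 × 10^8 ≈ 4.64 × 10^8 KiB.

4.64 × 10^8 kibibytes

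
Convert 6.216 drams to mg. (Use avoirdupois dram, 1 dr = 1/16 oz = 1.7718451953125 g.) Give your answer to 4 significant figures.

1 dram = 1771.85 mg.
6.216 × 1771.85 ≈ 11010 mg.

11010 mg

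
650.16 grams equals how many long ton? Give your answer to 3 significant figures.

1 g = 9.84207 × 10^-7 long tons.
650.16 × 9.84207 × 10^-7 ≈ 0.000640 long ton.

0.000640 long ton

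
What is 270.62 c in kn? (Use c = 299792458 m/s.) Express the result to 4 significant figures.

1 c = 5.82750e+8 kn.
Then 270.62 × 5.82750e+8 ≈ 1.577e+11 kn.

1.577e+11 kn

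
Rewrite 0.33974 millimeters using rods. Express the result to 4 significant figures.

1 millimeter = 0.000198839 rod.
Then 0.33974 × 0.000198839 ≈ 6.755e-5 rod.

6.755e-5 rod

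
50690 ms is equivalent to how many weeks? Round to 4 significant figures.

1 millisecond = 1.65344 × 10^-9 wk.
Then 50690 × 1.65344 × 10^-9 ≈ 8.381 × 10^-5 wk.

8.381 × 10^-5 wk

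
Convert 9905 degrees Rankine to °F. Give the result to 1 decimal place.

°R = °F + 459.67.
Applying the formula gives 9445.3 °F.

9445.3 degrees Fahrenheit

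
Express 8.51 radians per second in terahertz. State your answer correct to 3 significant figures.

1 rad/s = 1.59155e-13 THz.
8.51 × 1.59155e-13 ≈ 1.35e-12 THz.

1.35e-12 THz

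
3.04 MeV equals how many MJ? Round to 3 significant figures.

1 megaelectronvolt = 1.60218 × 10^-19 MJ.
So 3.04 × 1.60218 × 10^-19 ≈ 4.87 × 10^-19 MJ.

4.87 × 10^-19 megajoules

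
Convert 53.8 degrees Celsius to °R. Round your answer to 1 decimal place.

°R = (°C + 273.15) × 9/5.
Applying the formula gives 588.5 °R.

588.5 degrees Rankine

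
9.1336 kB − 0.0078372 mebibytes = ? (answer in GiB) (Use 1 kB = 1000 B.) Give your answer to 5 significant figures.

8.5281e-7 GiB

9.1336 kB = 8.50633e-6 GiB and 0.0078372 MiB = 7.65352e-6 GiB.
8.50633e-6 − 7.65352e-6 ≈ 8.5281e-7 GiB.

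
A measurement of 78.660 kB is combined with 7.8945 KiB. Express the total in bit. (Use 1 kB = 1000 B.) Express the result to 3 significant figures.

694000 bit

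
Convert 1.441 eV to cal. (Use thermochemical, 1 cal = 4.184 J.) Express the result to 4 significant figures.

1 eV = 3.82929 × 10^-20 calories.
Thus 1.441 × 3.82929 × 10^-20 ≈ 5.518 × 10^-20 cal.

5.518 × 10^-20 calories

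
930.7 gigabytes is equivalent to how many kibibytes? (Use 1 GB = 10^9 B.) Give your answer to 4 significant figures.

1 gigabyte = 976562.5 KiB.
So 930.7 × 976562.5 ≈ 9.089e+8 KiB.

9.089e+8 kibibytes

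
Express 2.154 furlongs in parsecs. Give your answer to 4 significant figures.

1.404e-14 pc

1 furlong = 6.51941e-15 pc.
2.154 × 6.51941e-15 ≈ 1.404e-14 pc.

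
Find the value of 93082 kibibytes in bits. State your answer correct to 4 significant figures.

7.625e+8 bits

1 KiB = 8192.00 bit.
Thus 93082 × 8192.00 ≈ 7.625e+8 bit.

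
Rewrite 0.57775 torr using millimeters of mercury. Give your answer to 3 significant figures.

1 torr = 1.00000 mmHg.
Then 0.57775 × 1.00000 ≈ 0.578 mmHg.

0.578 mmHg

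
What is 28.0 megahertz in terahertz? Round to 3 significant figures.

2.80 × 10^-5 THz

1 megahertz = 1.00000 × 10^-6 terahertz.
Thus 28.0 × 1.00000 × 10^-6 ≈ 2.80 × 10^-5 THz.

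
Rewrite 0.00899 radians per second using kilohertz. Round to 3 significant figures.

1.43e-6 kHz

1 rad/s = 0.000159155 kilohertz.
Thus 0.00899 × 0.000159155 ≈ 1.43e-6 kHz.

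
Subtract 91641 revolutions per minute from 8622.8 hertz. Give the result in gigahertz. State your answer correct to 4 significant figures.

7.095e-6 GHz

8622.8 Hz = 8.62280e-6 GHz and 91641 rpm = 1.52735e-6 GHz.
8.62280e-6 − 1.52735e-6 ≈ 7.095e-6 GHz.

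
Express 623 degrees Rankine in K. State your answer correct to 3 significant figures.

°R = K × 9/5.
Applying the formula gives 346 K.

346 kelvins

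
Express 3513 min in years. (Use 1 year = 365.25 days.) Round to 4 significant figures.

1 minute = 1.90129e-6 years.
So 3513 × 1.90129e-6 ≈ 0.006679 yr.

0.006679 years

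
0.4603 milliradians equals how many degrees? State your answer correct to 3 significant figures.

1 milliradian = 0.0572958 °.
Thus 0.4603 × 0.0572958 ≈ 0.0264 °.

0.0264 degrees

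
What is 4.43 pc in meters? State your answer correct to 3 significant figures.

1.37 × 10^17 m

1 parsec = 3.08568 × 10^16 m.
4.43 × 3.08568 × 10^16 ≈ 1.37 × 10^17 m.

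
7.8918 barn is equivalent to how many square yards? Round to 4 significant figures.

9.439 × 10^-28 yd²

1 barn = 1.19599 × 10^-28 yd².
7.8918 × 1.19599 × 10^-28 ≈ 9.439 × 10^-28 yd².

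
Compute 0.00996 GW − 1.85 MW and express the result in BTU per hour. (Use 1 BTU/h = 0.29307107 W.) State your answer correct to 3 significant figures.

0.00996 GW = 3.39849 × 10^7 BTU/h and 1.85 MW = 6.31246 × 10^6 BTU/h.
3.39849 × 10^7 − 6.31246 × 10^6 ≈ 2.77 × 10^7 BTU/h.

2.77 × 10^7 BTU per hour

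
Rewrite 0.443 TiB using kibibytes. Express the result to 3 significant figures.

1 TiB = 1.07374 × 10^9 KiB.
So 0.443 × 1.07374 × 10^9 ≈ 4.76 × 10^8 KiB.

4.76 × 10^8 kibibytes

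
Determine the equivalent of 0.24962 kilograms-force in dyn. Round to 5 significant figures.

1 kilogram-force = 980665 dynes.
Then 0.24962 × 980665 ≈ 244790 dyn.

244790 dynes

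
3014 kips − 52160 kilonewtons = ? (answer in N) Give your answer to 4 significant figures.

3014 kip = 1.34069e+7 N and 52160 kN = 5.21600e+7 N.
1.34069e+7 − 5.21600e+7 ≈ -3.875e+7 N.

-3.875e+7 N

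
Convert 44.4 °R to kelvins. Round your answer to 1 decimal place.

24.7 K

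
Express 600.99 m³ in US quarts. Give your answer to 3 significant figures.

635000 US qt

1 cubic meter = 1056.69 US quarts.
600.99 × 1056.69 ≈ 635000 US qt.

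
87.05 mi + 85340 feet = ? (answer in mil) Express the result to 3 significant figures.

6.54 × 10^9 mil

87.05 mi = 5.51549 × 10^9 mil and 85340 ft = 1.02408 × 10^9 mil.
5.51549 × 10^9 + 1.02408 × 10^9 ≈ 6.54 × 10^9 mil.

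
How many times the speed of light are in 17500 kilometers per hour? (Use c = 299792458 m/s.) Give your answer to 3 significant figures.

1.62 × 10^-5 c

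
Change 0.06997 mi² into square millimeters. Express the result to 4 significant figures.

1 square mile = 2.58999e+12 square millimeters.
Thus 0.06997 × 2.58999e+12 ≈ 1.812e+11 mm².

1.812e+11 square millimeters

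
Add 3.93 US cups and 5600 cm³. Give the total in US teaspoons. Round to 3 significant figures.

3.93 US cup = 188.640 US tsp and 5600 cm³ = 1136.15 US tsp.
188.640 + 1136.15 ≈ 1320 US tsp.

1320 US tsp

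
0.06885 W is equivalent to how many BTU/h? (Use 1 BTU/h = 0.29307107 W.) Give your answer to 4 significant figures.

0.2349 BTU per hour

1 W = 3.41214 BTU per hour.
So 0.06885 × 3.41214 ≈ 0.2349 BTU/h.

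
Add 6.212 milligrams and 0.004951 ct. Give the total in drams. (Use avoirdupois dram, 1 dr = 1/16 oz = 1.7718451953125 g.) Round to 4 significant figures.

6.212 mg = 0.00350595 dr and 0.004951 ct = 0.000558852 dr.
0.00350595 + 0.000558852 ≈ 0.004065 dr.

0.004065 drams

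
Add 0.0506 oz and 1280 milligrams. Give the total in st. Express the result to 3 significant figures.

0.000427 st

0.0506 oz = 0.000225893 st and 1280 mg = 0.000201565 st.
0.000225893 + 0.000201565 ≈ 0.000427 st.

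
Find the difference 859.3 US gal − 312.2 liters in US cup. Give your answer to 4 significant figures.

12430 US cup

859.3 US gal = 13748.8 US cup and 312.2 L = 1319.59 US cup.
13748.8 − 1319.59 ≈ 12430 US cup.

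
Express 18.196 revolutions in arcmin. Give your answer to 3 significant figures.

393000 arcmin

1 revolution = 21600.0 arcminutes.
So 18.196 × 21600.0 ≈ 393000 arcmin.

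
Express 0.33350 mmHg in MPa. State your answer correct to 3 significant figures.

1 millimeter of mercury = 0.000133322 MPa.
Thus 0.33350 × 0.000133322 ≈ 4.45 × 10^-5 MPa.

4.45 × 10^-5 megapascals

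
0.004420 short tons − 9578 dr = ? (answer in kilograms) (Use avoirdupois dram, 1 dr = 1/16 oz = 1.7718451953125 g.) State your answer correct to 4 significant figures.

0.004420 short ton = 4.00976 kg and 9578 dr = 16.9707 kg.
4.00976 − 16.9707 ≈ -12.96 kg.

-12.96 kilograms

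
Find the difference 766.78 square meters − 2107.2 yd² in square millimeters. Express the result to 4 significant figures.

766.78 m² = 7.66780e+8 mm² and 2107.2 yd² = 1.76189e+9 mm².
7.66780e+8 − 1.76189e+9 ≈ -9.951e+8 mm².

-9.951e+8 square millimeters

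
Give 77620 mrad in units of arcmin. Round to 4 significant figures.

1 mrad = 3.43775 arcminutes.
77620 × 3.43775 ≈ 266800 arcmin.

266800 arcmin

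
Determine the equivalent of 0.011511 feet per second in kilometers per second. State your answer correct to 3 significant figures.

1 foot per second = 0.000304800 km/s.
Thus 0.011511 × 0.000304800 ≈ 3.51e-6 km/s.

3.51e-6 km/s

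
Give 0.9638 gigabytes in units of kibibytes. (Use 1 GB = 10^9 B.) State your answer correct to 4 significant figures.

1 GB = 976562.5 kibibytes.
Thus 0.9638 × 976562.5 ≈ 941200 KiB.

941200 kibibytes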